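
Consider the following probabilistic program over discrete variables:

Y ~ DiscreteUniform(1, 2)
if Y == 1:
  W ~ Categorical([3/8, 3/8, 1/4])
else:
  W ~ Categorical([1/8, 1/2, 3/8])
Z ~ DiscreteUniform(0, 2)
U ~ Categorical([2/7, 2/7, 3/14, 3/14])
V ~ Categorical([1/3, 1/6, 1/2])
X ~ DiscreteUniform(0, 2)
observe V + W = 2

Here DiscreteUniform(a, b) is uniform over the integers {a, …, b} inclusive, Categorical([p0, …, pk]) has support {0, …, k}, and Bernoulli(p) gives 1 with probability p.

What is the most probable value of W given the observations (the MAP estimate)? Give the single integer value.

Enumerate traces; 216 have nonzero weight after conditioning:
  (Y=1, W=0, Z=0, U=0, V=2, X=0) weight 1/336
  (Y=1, W=0, Z=0, U=0, V=2, X=1) weight 1/336
  (Y=1, W=0, Z=0, U=0, V=2, X=2) weight 1/336
  (Y=1, W=0, Z=0, U=1, V=2, X=0) weight 1/336
  (Y=1, W=0, Z=0, U=1, V=2, X=1) weight 1/336
  (Y=1, W=0, Z=0, U=1, V=2, X=2) weight 1/336
  (Y=1, W=0, Z=0, U=2, V=2, X=0) weight 1/448
  (Y=1, W=0, Z=0, U=2, V=2, X=1) weight 1/448
  (Y=1, W=1, Z=0, U=0, V=1, X=0) weight 1/1008
  (Y=1, W=2, Z=0, U=0, V=0, X=0) weight 1/756
  … 206 more
Group by W:
  weight(W=0) = 1/8
  weight(W=1) = 7/96
  weight(W=2) = 5/48
Total weight = 1/8 + 7/96 + 5/48 = 29/96
P(W=0 | obs) = 1/8 / 29/96 = 12/29
P(W=1 | obs) = 7/96 / 29/96 = 7/29
P(W=2 | obs) = 5/48 / 29/96 = 10/29
argmax = 0

argmax_v P(W = v | obs) = 0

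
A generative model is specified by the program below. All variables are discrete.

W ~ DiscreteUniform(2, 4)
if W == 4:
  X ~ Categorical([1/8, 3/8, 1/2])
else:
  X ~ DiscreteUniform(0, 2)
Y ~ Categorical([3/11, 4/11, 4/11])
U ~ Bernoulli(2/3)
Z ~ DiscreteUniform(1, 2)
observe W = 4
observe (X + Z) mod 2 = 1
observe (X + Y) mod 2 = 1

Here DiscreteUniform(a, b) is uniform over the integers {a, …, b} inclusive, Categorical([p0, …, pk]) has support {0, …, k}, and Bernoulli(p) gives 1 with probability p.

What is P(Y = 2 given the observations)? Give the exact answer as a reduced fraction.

Enumerate traces; 8 have nonzero weight after conditioning:
  (W=4, X=0, Y=1, U=0, Z=1) weight 1/396
  (W=4, X=0, Y=1, U=1, Z=1) weight 1/198
  (W=4, X=1, Y=0, U=0, Z=2) weight 1/176
  (W=4, X=1, Y=0, U=1, Z=2) weight 1/88
  (W=4, X=1, Y=2, U=0, Z=2) weight 1/132
  (W=4, X=1, Y=2, U=1, Z=2) weight 1/66
  (W=4, X=2, Y=1, U=0, Z=1) weight 1/99
  (W=4, X=2, Y=1, U=1, Z=1) weight 2/99
Group by Y:
  weight(Y=0) = 3/176
  weight(Y=1) = 5/132
  weight(Y=2) = 1/44
Total weight = 3/176 + 5/132 + 1/44 = 41/528
P(Y=0 | obs) = 3/176 / 41/528 = 9/41
P(Y=1 | obs) = 5/132 / 41/528 = 20/41
P(Y=2 | obs) = 1/44 / 41/528 = 12/41

P(Y = 2 | obs) = 12/41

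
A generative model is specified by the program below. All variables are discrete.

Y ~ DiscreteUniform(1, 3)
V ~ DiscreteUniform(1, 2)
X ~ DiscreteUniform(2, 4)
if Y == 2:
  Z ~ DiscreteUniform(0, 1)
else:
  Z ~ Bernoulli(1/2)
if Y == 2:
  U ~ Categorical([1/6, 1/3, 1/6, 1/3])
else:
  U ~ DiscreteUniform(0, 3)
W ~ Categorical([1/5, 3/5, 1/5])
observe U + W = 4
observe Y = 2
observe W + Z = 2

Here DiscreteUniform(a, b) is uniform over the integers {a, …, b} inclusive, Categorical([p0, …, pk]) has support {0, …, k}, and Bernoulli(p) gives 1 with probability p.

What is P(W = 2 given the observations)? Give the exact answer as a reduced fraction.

Enumerate traces; 12 have nonzero weight after conditioning:
  (Y=2, V=1, X=2, Z=0, U=2, W=2) weight 1/1080
  (Y=2, V=1, X=2, Z=1, U=3, W=1) weight 1/180
  (Y=2, V=1, X=3, Z=0, U=2, W=2) weight 1/1080
  (Y=2, V=1, X=3, Z=1, U=3, W=1) weight 1/180
  (Y=2, V=1, X=4, Z=0, U=2, W=2) weight 1/1080
  (Y=2, V=1, X=4, Z=1, U=3, W=1) weight 1/180
  (Y=2, V=2, X=2, Z=0, U=2, W=2) weight 1/1080
  (Y=2, V=2, X=2, Z=1, U=3, W=1) weight 1/180
  … 4 more
Group by W:
  weight(W=1) = 1/30
  weight(W=2) = 1/180
Total weight = 1/30 + 1/180 = 7/180
P(W=1 | obs) = 1/30 / 7/180 = 6/7
P(W=2 | obs) = 1/180 / 7/180 = 1/7

P(W = 2 | obs) = 1/7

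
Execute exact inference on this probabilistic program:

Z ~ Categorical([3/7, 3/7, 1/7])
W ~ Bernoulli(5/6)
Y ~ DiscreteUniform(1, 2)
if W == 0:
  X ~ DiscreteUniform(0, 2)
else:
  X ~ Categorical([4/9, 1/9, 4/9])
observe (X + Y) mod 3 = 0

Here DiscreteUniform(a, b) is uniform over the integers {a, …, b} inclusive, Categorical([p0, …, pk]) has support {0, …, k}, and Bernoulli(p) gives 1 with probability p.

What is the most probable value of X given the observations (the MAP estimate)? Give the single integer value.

Enumerate traces; 12 have nonzero weight after conditioning:
  (Z=0, W=0, Y=1, X=2) weight 1/84
  (Z=0, W=0, Y=2, X=1) weight 1/84
  (Z=0, W=1, Y=1, X=2) weight 5/63
  (Z=0, W=1, Y=2, X=1) weight 5/252
  (Z=1, W=0, Y=1, X=2) weight 1/84
  (Z=1, W=0, Y=2, X=1) weight 1/84
  (Z=1, W=1, Y=1, X=2) weight 5/63
  (Z=1, W=1, Y=2, X=1) weight 5/252
  … 4 more
Group by X:
  weight(X=1) = 2/27
  weight(X=2) = 23/108
Total weight = 2/27 + 23/108 = 31/108
P(X=1 | obs) = 2/27 / 31/108 = 8/31
P(X=2 | obs) = 23/108 / 31/108 = 23/31
argmax = 2

argmax_v P(X = v | obs) = 2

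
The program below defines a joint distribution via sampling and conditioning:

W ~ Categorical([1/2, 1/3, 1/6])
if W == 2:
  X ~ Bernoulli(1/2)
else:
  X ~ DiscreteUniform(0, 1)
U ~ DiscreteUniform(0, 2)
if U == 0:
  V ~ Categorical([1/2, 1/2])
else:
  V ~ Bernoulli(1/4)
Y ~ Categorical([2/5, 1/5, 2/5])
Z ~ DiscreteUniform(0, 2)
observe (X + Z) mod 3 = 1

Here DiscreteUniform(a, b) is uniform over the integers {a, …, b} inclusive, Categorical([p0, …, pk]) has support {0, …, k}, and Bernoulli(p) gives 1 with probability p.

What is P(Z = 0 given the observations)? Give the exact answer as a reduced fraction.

Enumerate traces; 108 have nonzero weight after conditioning:
  (W=0, X=0, U=0, V=0, Y=0, Z=1) weight 1/180
  (W=0, X=0, U=0, V=0, Y=1, Z=1) weight 1/360
  (W=0, X=0, U=0, V=0, Y=2, Z=1) weight 1/180
  (W=0, X=0, U=0, V=1, Y=0, Z=1) weight 1/180
  (W=0, X=0, U=0, V=1, Y=1, Z=1) weight 1/360
  (W=0, X=0, U=0, V=1, Y=2, Z=1) weight 1/180
  (W=0, X=0, U=1, V=0, Y=0, Z=1) weight 1/120
  (W=0, X=0, U=1, V=0, Y=1, Z=1) weight 1/240
  (W=0, X=1, U=0, V=0, Y=0, Z=0) weight 1/180
  … 99 more
Group by Z:
  weight(Z=0) = 1/6
  weight(Z=1) = 1/6
Total weight = 1/6 + 1/6 = 1/3
P(Z=0 | obs) = 1/6 / 1/3 = 1/2
P(Z=1 | obs) = 1/6 / 1/3 = 1/2

P(Z = 0 | obs) = 1/2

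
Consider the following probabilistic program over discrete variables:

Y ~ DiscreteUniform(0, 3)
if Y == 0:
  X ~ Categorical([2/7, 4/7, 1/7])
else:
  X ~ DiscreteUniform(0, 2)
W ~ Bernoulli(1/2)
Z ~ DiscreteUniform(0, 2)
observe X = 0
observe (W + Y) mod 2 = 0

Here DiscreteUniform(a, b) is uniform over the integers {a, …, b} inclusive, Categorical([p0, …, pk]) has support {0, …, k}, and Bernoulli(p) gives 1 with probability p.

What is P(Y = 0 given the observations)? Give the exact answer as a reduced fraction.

P(Y = 0 | obs) = 2/9

Enumerate traces; 12 have nonzero weight after conditioning:
  (Y=0, X=0, W=0, Z=0) weight 1/84
  (Y=0, X=0, W=0, Z=1) weight 1/84
  (Y=0, X=0, W=0, Z=2) weight 1/84
  (Y=1, X=0, W=1, Z=0) weight 1/72
  (Y=1, X=0, W=1, Z=1) weight 1/72
  (Y=1, X=0, W=1, Z=2) weight 1/72
  (Y=2, X=0, W=0, Z=0) weight 1/72
  (Y=2, X=0, W=0, Z=1) weight 1/72
  (Y=3, X=0, W=1, Z=0) weight 1/72
  … 3 more
Group by Y:
  weight(Y=0) = 1/28
  weight(Y=1) = 1/24
  weight(Y=2) = 1/24
  weight(Y=3) = 1/24
Total weight = 1/28 + 1/24 + 1/24 + 1/24 = 9/56
P(Y=0 | obs) = 1/28 / 9/56 = 2/9
P(Y=1 | obs) = 1/24 / 9/56 = 7/27
P(Y=2 | obs) = 1/24 / 9/56 = 7/27
P(Y=3 | obs) = 1/24 / 9/56 = 7/27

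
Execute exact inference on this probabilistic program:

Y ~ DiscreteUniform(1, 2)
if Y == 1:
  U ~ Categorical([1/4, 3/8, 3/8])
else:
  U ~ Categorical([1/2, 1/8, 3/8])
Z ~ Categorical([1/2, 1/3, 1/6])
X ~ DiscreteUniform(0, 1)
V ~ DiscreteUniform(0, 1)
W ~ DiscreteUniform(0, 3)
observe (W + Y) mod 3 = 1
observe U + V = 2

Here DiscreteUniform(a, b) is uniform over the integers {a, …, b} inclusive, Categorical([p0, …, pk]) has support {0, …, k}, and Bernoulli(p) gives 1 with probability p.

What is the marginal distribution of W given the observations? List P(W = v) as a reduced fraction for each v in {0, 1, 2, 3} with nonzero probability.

P(W=0) = 3/8, P(W=2) = 1/4, P(W=3) = 3/8

Enumerate traces; 36 have nonzero weight after conditioning:
  (Y=1, U=1, Z=0, X=0, V=1, W=0) weight 3/512
  (Y=1, U=1, Z=0, X=0, V=1, W=3) weight 3/512
  (Y=1, U=1, Z=0, X=1, V=1, W=0) weight 3/512
  (Y=1, U=1, Z=0, X=1, V=1, W=3) weight 3/512
  (Y=1, U=1, Z=1, X=0, V=1, W=0) weight 1/256
  (Y=1, U=1, Z=1, X=0, V=1, W=3) weight 1/256
  (Y=1, U=1, Z=1, X=1, V=1, W=0) weight 1/256
  (Y=1, U=1, Z=1, X=1, V=1, W=3) weight 1/256
  (Y=2, U=1, Z=0, X=0, V=1, W=2) weight 1/512
  … 27 more
Group by W:
  weight(W=0) = 3/64
  weight(W=2) = 1/32
  weight(W=3) = 3/64
Total weight = 3/64 + 1/32 + 3/64 = 1/8
P(W=0 | obs) = 3/64 / 1/8 = 3/8
P(W=2 | obs) = 1/32 / 1/8 = 1/4
P(W=3 | obs) = 3/64 / 1/8 = 3/8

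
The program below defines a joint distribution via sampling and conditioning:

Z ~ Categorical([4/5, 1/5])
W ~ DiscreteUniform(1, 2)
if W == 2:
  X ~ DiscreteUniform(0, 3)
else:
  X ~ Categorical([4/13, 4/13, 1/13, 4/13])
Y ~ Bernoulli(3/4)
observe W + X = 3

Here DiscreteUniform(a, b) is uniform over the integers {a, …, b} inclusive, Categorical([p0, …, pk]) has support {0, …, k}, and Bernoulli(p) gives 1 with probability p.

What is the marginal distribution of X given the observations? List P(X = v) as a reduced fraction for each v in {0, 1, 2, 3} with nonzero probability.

P(X=1) = 13/17, P(X=2) = 4/17

Enumerate traces; 8 have nonzero weight after conditioning:
  (Z=0, W=1, X=2, Y=0) weight 1/130
  (Z=0, W=1, X=2, Y=1) weight 3/130
  (Z=0, W=2, X=1, Y=0) weight 1/40
  (Z=0, W=2, X=1, Y=1) weight 3/40
  (Z=1, W=1, X=2, Y=0) weight 1/520
  (Z=1, W=1, X=2, Y=1) weight 3/520
  (Z=1, W=2, X=1, Y=0) weight 1/160
  (Z=1, W=2, X=1, Y=1) weight 3/160
Group by X:
  weight(X=1) = 1/8
  weight(X=2) = 1/26
Total weight = 1/8 + 1/26 = 17/104
P(X=1 | obs) = 1/8 / 17/104 = 13/17
P(X=2 | obs) = 1/26 / 17/104 = 4/17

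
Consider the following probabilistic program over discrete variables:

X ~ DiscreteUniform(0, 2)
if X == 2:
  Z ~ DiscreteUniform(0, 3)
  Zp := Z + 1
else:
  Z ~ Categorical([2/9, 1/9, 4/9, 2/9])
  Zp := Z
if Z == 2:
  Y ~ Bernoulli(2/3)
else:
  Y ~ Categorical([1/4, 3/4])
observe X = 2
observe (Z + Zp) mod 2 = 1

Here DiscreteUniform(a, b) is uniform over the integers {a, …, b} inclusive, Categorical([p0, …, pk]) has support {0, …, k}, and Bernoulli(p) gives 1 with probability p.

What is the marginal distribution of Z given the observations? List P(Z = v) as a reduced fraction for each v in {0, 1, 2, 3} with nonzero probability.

Enumerate traces; 8 have nonzero weight after conditioning:
  (X=2, Z=0, Y=0) weight 1/48
  (X=2, Z=0, Y=1) weight 1/16
  (X=2, Z=1, Y=0) weight 1/48
  (X=2, Z=1, Y=1) weight 1/16
  (X=2, Z=2, Y=0) weight 1/36
  (X=2, Z=2, Y=1) weight 1/18
  (X=2, Z=3, Y=0) weight 1/48
  (X=2, Z=3, Y=1) weight 1/16
Group by Z:
  weight(Z=0) = 1/12
  weight(Z=1) = 1/12
  weight(Z=2) = 1/12
  weight(Z=3) = 1/12
Total weight = 1/12 + 1/12 + 1/12 + 1/12 = 1/3
P(Z=0 | obs) = 1/12 / 1/3 = 1/4
P(Z=1 | obs) = 1/12 / 1/3 = 1/4
P(Z=2 | obs) = 1/12 / 1/3 = 1/4
P(Z=3 | obs) = 1/12 / 1/3 = 1/4

P(Z=0) = 1/4, P(Z=1) = 1/4, P(Z=2) = 1/4, P(Z=3) = 1/4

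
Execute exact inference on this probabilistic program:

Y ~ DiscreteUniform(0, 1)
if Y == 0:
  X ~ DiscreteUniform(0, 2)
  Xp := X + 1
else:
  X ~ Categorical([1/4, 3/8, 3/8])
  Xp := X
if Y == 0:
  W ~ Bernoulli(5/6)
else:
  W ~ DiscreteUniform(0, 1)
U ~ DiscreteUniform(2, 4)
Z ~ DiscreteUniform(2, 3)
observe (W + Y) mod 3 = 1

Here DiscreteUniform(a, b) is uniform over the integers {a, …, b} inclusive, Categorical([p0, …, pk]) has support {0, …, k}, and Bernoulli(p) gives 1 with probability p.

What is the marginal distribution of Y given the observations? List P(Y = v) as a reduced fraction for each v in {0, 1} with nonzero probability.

P(Y=0) = 5/8, P(Y=1) = 3/8

Enumerate traces; 36 have nonzero weight after conditioning:
  (Y=0, X=0, W=1, U=2, Z=2) weight 5/216
  (Y=0, X=0, W=1, U=2, Z=3) weight 5/216
  (Y=0, X=0, W=1, U=3, Z=2) weight 5/216
  (Y=0, X=0, W=1, U=3, Z=3) weight 5/216
  (Y=0, X=0, W=1, U=4, Z=2) weight 5/216
  (Y=0, X=0, W=1, U=4, Z=3) weight 5/216
  (Y=0, X=1, W=1, U=2, Z=2) weight 5/216
  (Y=0, X=1, W=1, U=2, Z=3) weight 5/216
  (Y=1, X=0, W=0, U=2, Z=2) weight 1/96
  … 27 more
Group by Y:
  weight(Y=0) = 5/12
  weight(Y=1) = 1/4
Total weight = 5/12 + 1/4 = 2/3
P(Y=0 | obs) = 5/12 / 2/3 = 5/8
P(Y=1 | obs) = 1/4 / 2/3 = 3/8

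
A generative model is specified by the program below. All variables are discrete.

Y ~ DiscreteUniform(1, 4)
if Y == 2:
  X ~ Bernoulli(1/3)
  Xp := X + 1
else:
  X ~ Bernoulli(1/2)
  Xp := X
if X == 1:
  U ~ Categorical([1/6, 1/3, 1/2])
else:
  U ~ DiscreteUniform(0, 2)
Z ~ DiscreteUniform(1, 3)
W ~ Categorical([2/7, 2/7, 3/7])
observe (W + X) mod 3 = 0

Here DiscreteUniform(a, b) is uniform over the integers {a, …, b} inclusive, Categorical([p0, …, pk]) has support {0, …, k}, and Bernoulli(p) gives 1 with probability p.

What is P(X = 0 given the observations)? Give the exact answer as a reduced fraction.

Enumerate traces; 72 have nonzero weight after conditioning:
  (Y=1, X=0, U=0, Z=1, W=0) weight 1/252
  (Y=1, X=0, U=0, Z=2, W=0) weight 1/252
  (Y=1, X=0, U=0, Z=3, W=0) weight 1/252
  (Y=1, X=0, U=1, Z=1, W=0) weight 1/252
  (Y=1, X=0, U=1, Z=2, W=0) weight 1/252
  (Y=1, X=0, U=1, Z=3, W=0) weight 1/252
  (Y=1, X=0, U=2, Z=1, W=0) weight 1/252
  (Y=1, X=0, U=2, Z=2, W=0) weight 1/252
  (Y=1, X=1, U=0, Z=1, W=2) weight 1/336
  … 63 more
Group by X:
  weight(X=0) = 13/84
  weight(X=1) = 11/56
Total weight = 13/84 + 11/56 = 59/168
P(X=0 | obs) = 13/84 / 59/168 = 26/59
P(X=1 | obs) = 11/56 / 59/168 = 33/59

P(X = 0 | obs) = 26/59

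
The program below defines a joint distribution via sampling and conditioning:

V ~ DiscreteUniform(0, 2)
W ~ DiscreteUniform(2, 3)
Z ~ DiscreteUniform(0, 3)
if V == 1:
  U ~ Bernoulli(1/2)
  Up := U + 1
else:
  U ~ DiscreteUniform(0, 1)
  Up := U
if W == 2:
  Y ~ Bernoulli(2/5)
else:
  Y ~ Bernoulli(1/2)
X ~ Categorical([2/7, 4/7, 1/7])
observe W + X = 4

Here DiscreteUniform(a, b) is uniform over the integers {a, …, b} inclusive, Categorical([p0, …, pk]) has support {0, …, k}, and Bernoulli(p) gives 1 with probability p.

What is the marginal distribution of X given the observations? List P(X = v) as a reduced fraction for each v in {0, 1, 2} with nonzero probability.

Enumerate traces; 96 have nonzero weight after conditioning:
  (V=0, W=2, Z=0, U=0, Y=0, X=2) weight 1/560
  (V=0, W=2, Z=0, U=0, Y=1, X=2) weight 1/840
  (V=0, W=2, Z=0, U=1, Y=0, X=2) weight 1/560
  (V=0, W=2, Z=0, U=1, Y=1, X=2) weight 1/840
  (V=0, W=2, Z=1, U=0, Y=0, X=2) weight 1/560
  (V=0, W=2, Z=1, U=0, Y=1, X=2) weight 1/840
  (V=0, W=2, Z=1, U=1, Y=0, X=2) weight 1/560
  (V=0, W=2, Z=1, U=1, Y=1, X=2) weight 1/840
  (V=0, W=3, Z=0, U=0, Y=0, X=1) weight 1/168
  … 87 more
Group by X:
  weight(X=1) = 2/7
  weight(X=2) = 1/14
Total weight = 2/7 + 1/14 = 5/14
P(X=1 | obs) = 2/7 / 5/14 = 4/5
P(X=2 | obs) = 1/14 / 5/14 = 1/5

P(X=1) = 4/5, P(X=2) = 1/5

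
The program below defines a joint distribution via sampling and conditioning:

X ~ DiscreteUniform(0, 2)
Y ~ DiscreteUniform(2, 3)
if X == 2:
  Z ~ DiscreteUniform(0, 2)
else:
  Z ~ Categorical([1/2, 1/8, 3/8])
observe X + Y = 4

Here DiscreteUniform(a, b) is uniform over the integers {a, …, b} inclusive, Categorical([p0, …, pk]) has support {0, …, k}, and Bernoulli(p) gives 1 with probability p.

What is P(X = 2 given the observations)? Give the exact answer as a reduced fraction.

P(X = 2 | obs) = 1/2

Enumerate traces; 6 have nonzero weight after conditioning:
  (X=1, Y=3, Z=0) weight 1/12
  (X=1, Y=3, Z=1) weight 1/48
  (X=1, Y=3, Z=2) weight 1/16
  (X=2, Y=2, Z=0) weight 1/18
  (X=2, Y=2, Z=1) weight 1/18
  (X=2, Y=2, Z=2) weight 1/18
Group by X:
  weight(X=1) = 1/6
  weight(X=2) = 1/6
Total weight = 1/6 + 1/6 = 1/3
P(X=1 | obs) = 1/6 / 1/3 = 1/2
P(X=2 | obs) = 1/6 / 1/3 = 1/2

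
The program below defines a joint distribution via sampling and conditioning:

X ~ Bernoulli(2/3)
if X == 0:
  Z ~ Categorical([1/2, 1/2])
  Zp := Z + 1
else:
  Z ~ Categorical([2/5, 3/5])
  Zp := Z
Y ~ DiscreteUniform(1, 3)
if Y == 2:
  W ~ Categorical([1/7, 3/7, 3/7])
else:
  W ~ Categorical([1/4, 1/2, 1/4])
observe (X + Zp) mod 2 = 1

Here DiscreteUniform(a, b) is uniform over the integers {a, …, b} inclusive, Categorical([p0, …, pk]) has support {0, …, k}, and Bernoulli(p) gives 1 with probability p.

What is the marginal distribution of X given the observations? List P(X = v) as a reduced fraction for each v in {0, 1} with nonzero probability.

P(X=0) = 5/13, P(X=1) = 8/13

Enumerate traces; 18 have nonzero weight after conditioning:
  (X=0, Z=0, Y=1, W=0) weight 1/72
  (X=0, Z=0, Y=1, W=1) weight 1/36
  (X=0, Z=0, Y=1, W=2) weight 1/72
  (X=0, Z=0, Y=2, W=0) weight 1/126
  (X=0, Z=0, Y=2, W=1) weight 1/42
  (X=0, Z=0, Y=2, W=2) weight 1/42
  (X=0, Z=0, Y=3, W=0) weight 1/72
  (X=0, Z=0, Y=3, W=1) weight 1/36
  (X=1, Z=0, Y=1, W=0) weight 1/45
  … 9 more
Group by X:
  weight(X=0) = 1/6
  weight(X=1) = 4/15
Total weight = 1/6 + 4/15 = 13/30
P(X=0 | obs) = 1/6 / 13/30 = 5/13
P(X=1 | obs) = 4/15 / 13/30 = 8/13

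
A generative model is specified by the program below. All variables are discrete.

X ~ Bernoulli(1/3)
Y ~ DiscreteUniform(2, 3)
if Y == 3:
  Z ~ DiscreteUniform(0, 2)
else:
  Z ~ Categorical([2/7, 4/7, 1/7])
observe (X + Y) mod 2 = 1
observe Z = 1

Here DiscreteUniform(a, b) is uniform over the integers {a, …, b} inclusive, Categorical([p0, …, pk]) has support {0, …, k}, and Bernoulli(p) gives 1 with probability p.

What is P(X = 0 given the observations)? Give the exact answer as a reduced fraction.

Enumerate traces; 2 have nonzero weight after conditioning:
  (X=0, Y=3, Z=1) weight 1/9
  (X=1, Y=2, Z=1) weight 2/21
Group by X:
  weight(X=0) = 1/9
  weight(X=1) = 2/21
Total weight = 1/9 + 2/21 = 13/63
P(X=0 | obs) = 1/9 / 13/63 = 7/13
P(X=1 | obs) = 2/21 / 13/63 = 6/13

P(X = 0 | obs) = 7/13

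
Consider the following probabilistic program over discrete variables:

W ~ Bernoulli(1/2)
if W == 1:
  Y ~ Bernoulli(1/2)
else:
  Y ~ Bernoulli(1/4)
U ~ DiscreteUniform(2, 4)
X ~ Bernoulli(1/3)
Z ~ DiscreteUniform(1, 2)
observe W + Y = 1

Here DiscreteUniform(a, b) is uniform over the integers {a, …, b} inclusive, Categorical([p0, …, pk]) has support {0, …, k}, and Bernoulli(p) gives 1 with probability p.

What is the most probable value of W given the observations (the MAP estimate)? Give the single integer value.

Enumerate traces; 24 have nonzero weight after conditioning:
  (W=0, Y=1, U=2, X=0, Z=1) weight 1/72
  (W=0, Y=1, U=2, X=0, Z=2) weight 1/72
  (W=0, Y=1, U=2, X=1, Z=1) weight 1/144
  (W=0, Y=1, U=2, X=1, Z=2) weight 1/144
  (W=0, Y=1, U=3, X=0, Z=1) weight 1/72
  (W=0, Y=1, U=3, X=0, Z=2) weight 1/72
  (W=0, Y=1, U=3, X=1, Z=1) weight 1/144
  (W=0, Y=1, U=3, X=1, Z=2) weight 1/144
  (W=1, Y=0, U=2, X=0, Z=1) weight 1/36
  … 15 more
Group by W:
  weight(W=0) = 1/8
  weight(W=1) = 1/4
Total weight = 1/8 + 1/4 = 3/8
P(W=0 | obs) = 1/8 / 3/8 = 1/3
P(W=1 | obs) = 1/4 / 3/8 = 2/3
argmax = 1

argmax_v P(W = v | obs) = 1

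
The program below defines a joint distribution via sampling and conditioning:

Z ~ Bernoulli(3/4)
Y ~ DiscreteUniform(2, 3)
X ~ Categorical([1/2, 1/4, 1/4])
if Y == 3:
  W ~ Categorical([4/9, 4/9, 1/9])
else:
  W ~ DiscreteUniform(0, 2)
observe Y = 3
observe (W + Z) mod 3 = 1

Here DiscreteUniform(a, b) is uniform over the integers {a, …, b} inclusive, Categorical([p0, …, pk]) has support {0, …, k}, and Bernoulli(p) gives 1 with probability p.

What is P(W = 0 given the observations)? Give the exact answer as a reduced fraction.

Enumerate traces; 6 have nonzero weight after conditioning:
  (Z=0, Y=3, X=0, W=1) weight 1/36
  (Z=0, Y=3, X=1, W=1) weight 1/72
  (Z=0, Y=3, X=2, W=1) weight 1/72
  (Z=1, Y=3, X=0, W=0) weight 1/12
  (Z=1, Y=3, X=1, W=0) weight 1/24
  (Z=1, Y=3, X=2, W=0) weight 1/24
Group by W:
  weight(W=0) = 1/6
  weight(W=1) = 1/18
Total weight = 1/6 + 1/18 = 2/9
P(W=0 | obs) = 1/6 / 2/9 = 3/4
P(W=1 | obs) = 1/18 / 2/9 = 1/4

P(W = 0 | obs) = 3/4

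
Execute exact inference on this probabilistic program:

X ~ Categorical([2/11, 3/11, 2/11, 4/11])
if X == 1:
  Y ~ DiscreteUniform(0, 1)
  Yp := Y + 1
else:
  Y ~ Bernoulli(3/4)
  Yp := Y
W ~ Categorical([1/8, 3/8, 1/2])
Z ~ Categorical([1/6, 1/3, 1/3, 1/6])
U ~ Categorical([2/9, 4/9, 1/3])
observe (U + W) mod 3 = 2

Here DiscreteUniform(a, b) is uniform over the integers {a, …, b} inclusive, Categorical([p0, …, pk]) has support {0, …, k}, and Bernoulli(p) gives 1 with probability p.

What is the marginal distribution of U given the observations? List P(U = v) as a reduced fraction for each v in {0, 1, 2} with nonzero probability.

P(U=0) = 8/23, P(U=1) = 12/23, P(U=2) = 3/23

Enumerate traces; 96 have nonzero weight after conditioning:
  (X=0, Y=0, W=0, Z=0, U=2) weight 1/3168
  (X=0, Y=0, W=0, Z=1, U=2) weight 1/1584
  (X=0, Y=0, W=0, Z=2, U=2) weight 1/1584
  (X=0, Y=0, W=0, Z=3, U=2) weight 1/3168
  (X=0, Y=0, W=1, Z=0, U=1) weight 1/792
  (X=0, Y=0, W=1, Z=1, U=1) weight 1/396
  (X=0, Y=0, W=1, Z=2, U=1) weight 1/396
  (X=0, Y=0, W=1, Z=3, U=1) weight 1/792
  (X=0, Y=0, W=2, Z=0, U=0) weight 1/1188
  … 87 more
Group by U:
  weight(U=0) = 1/9
  weight(U=1) = 1/6
  weight(U=2) = 1/24
Total weight = 1/9 + 1/6 + 1/24 = 23/72
P(U=0 | obs) = 1/9 / 23/72 = 8/23
P(U=1 | obs) = 1/6 / 23/72 = 12/23
P(U=2 | obs) = 1/24 / 23/72 = 3/23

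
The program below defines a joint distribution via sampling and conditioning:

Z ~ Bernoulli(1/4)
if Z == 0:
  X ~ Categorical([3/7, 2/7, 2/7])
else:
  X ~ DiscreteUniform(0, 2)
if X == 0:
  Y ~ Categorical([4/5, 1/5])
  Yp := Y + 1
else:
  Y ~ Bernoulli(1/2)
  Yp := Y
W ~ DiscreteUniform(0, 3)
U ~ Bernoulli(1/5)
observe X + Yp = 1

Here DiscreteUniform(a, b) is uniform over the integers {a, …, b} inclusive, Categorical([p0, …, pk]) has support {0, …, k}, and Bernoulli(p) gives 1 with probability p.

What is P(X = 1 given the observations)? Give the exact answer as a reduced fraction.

P(X = 1 | obs) = 125/397

Enumerate traces; 32 have nonzero weight after conditioning:
  (Z=0, X=0, Y=0, W=0, U=0) weight 9/175
  (Z=0, X=0, Y=0, W=0, U=1) weight 9/700
  (Z=0, X=0, Y=0, W=1, U=0) weight 9/175
  (Z=0, X=0, Y=0, W=1, U=1) weight 9/700
  (Z=0, X=0, Y=0, W=2, U=0) weight 9/175
  (Z=0, X=0, Y=0, W=2, U=1) weight 9/700
  (Z=0, X=0, Y=0, W=3, U=0) weight 9/175
  (Z=0, X=0, Y=0, W=3, U=1) weight 9/700
  (Z=0, X=1, Y=0, W=0, U=0) weight 3/140
  … 23 more
Group by X:
  weight(X=0) = 34/105
  weight(X=1) = 25/168
Total weight = 34/105 + 25/168 = 397/840
P(X=0 | obs) = 34/105 / 397/840 = 272/397
P(X=1 | obs) = 25/168 / 397/840 = 125/397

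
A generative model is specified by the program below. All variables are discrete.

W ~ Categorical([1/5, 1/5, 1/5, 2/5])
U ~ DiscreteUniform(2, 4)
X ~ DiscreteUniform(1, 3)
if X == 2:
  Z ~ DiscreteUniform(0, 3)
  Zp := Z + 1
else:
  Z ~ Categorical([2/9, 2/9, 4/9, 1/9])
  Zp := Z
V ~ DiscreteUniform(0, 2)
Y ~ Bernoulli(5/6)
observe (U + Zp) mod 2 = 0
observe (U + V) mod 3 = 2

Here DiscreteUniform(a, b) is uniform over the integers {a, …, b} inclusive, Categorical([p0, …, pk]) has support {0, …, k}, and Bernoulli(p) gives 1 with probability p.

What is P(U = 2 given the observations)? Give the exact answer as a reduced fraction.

P(U = 2 | obs) = 11/29

Enumerate traces; 144 have nonzero weight after conditioning:
  (W=0, U=2, X=1, Z=0, V=0, Y=0) weight 1/3645
  (W=0, U=2, X=1, Z=0, V=0, Y=1) weight 1/729
  (W=0, U=2, X=1, Z=2, V=0, Y=0) weight 2/3645
  (W=0, U=2, X=1, Z=2, V=0, Y=1) weight 2/729
  (W=0, U=2, X=2, Z=1, V=0, Y=0) weight 1/3240
  (W=0, U=2, X=2, Z=1, V=0, Y=1) weight 1/648
  (W=0, U=2, X=2, Z=3, V=0, Y=0) weight 1/3240
  (W=0, U=2, X=2, Z=3, V=0, Y=1) weight 1/648
  (W=0, U=3, X=1, Z=1, V=2, Y=0) weight 1/3645
  (W=0, U=4, X=1, Z=0, V=1, Y=0) weight 1/3645
  … 134 more
Group by U:
  weight(U=2) = 11/162
  weight(U=3) = 7/162
  weight(U=4) = 11/162
Total weight = 11/162 + 7/162 + 11/162 = 29/162
P(U=2 | obs) = 11/162 / 29/162 = 11/29
P(U=3 | obs) = 7/162 / 29/162 = 7/29
P(U=4 | obs) = 11/162 / 29/162 = 11/29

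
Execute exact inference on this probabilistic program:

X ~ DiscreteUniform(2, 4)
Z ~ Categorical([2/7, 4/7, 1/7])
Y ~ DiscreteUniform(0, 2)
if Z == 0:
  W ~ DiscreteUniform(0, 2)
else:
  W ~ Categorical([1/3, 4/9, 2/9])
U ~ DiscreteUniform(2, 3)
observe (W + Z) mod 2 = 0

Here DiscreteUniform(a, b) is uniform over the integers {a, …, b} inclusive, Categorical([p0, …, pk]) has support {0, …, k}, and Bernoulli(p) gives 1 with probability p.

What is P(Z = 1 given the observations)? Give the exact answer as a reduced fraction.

P(Z = 1 | obs) = 16/33

Enumerate traces; 90 have nonzero weight after conditioning:
  (X=2, Z=0, Y=0, W=0, U=2) weight 1/189
  (X=2, Z=0, Y=0, W=0, U=3) weight 1/189
  (X=2, Z=0, Y=0, W=2, U=2) weight 1/189
  (X=2, Z=0, Y=0, W=2, U=3) weight 1/189
  (X=2, Z=0, Y=1, W=0, U=2) weight 1/189
  (X=2, Z=0, Y=1, W=0, U=3) weight 1/189
  (X=2, Z=0, Y=1, W=2, U=2) weight 1/189
  (X=2, Z=0, Y=1, W=2, U=3) weight 1/189
  (X=2, Z=1, Y=0, W=1, U=2) weight 8/567
  (X=2, Z=2, Y=0, W=0, U=2) weight 1/378
  … 80 more
Group by Z:
  weight(Z=0) = 4/21
  weight(Z=1) = 16/63
  weight(Z=2) = 5/63
Total weight = 4/21 + 16/63 + 5/63 = 11/21
P(Z=0 | obs) = 4/21 / 11/21 = 4/11
P(Z=1 | obs) = 16/63 / 11/21 = 16/33
P(Z=2 | obs) = 5/63 / 11/21 = 5/33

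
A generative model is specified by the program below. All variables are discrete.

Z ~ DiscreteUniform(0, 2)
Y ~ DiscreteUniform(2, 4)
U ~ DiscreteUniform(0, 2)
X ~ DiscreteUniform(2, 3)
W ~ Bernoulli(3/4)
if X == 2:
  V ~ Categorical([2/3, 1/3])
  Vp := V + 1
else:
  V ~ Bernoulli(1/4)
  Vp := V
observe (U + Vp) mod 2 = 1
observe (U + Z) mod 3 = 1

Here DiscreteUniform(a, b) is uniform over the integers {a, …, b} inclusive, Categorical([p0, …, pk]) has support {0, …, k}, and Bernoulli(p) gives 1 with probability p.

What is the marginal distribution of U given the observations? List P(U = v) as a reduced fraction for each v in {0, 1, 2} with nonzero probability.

Enumerate traces; 36 have nonzero weight after conditioning:
  (Z=0, Y=2, U=1, X=2, W=0, V=1) weight 1/648
  (Z=0, Y=2, U=1, X=2, W=1, V=1) weight 1/216
  (Z=0, Y=2, U=1, X=3, W=0, V=0) weight 1/288
  (Z=0, Y=2, U=1, X=3, W=1, V=0) weight 1/96
  (Z=0, Y=3, U=1, X=2, W=0, V=1) weight 1/648
  (Z=0, Y=3, U=1, X=2, W=1, V=1) weight 1/216
  (Z=0, Y=3, U=1, X=3, W=0, V=0) weight 1/288
  (Z=0, Y=3, U=1, X=3, W=1, V=0) weight 1/96
  (Z=1, Y=2, U=0, X=2, W=0, V=0) weight 1/324
  (Z=2, Y=2, U=2, X=2, W=0, V=0) weight 1/324
  … 26 more
Group by U:
  weight(U=0) = 11/216
  weight(U=1) = 13/216
  weight(U=2) = 11/216
Total weight = 11/216 + 13/216 + 11/216 = 35/216
P(U=0 | obs) = 11/216 / 35/216 = 11/35
P(U=1 | obs) = 13/216 / 35/216 = 13/35
P(U=2 | obs) = 11/216 / 35/216 = 11/35

P(U=0) = 11/35, P(U=1) = 13/35, P(U=2) = 11/35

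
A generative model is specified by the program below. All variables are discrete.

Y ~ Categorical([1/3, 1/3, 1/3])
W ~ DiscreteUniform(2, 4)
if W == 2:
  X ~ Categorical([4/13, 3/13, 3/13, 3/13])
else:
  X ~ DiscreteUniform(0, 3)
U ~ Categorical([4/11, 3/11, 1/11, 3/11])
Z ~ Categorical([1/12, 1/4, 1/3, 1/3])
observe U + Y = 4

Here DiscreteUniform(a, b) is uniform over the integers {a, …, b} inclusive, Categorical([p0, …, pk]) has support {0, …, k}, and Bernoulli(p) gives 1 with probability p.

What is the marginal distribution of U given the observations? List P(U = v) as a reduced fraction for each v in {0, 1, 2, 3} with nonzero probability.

Enumerate traces; 96 have nonzero weight after conditioning:
  (Y=1, W=2, X=0, U=3, Z=0) weight 1/1287
  (Y=1, W=2, X=0, U=3, Z=1) weight 1/429
  (Y=1, W=2, X=0, U=3, Z=2) weight 4/1287
  (Y=1, W=2, X=0, U=3, Z=3) weight 4/1287
  (Y=1, W=2, X=1, U=3, Z=0) weight 1/1716
  (Y=1, W=2, X=1, U=3, Z=1) weight 1/572
  (Y=1, W=2, X=1, U=3, Z=2) weight 1/429
  (Y=1, W=2, X=1, U=3, Z=3) weight 1/429
  (Y=2, W=2, X=0, U=2, Z=0) weight 1/3861
  … 87 more
Group by U:
  weight(U=2) = 1/33
  weight(U=3) = 1/11
Total weight = 1/33 + 1/11 = 4/33
P(U=2 | obs) = 1/33 / 4/33 = 1/4
P(U=3 | obs) = 1/11 / 4/33 = 3/4

P(U=2) = 1/4, P(U=3) = 3/4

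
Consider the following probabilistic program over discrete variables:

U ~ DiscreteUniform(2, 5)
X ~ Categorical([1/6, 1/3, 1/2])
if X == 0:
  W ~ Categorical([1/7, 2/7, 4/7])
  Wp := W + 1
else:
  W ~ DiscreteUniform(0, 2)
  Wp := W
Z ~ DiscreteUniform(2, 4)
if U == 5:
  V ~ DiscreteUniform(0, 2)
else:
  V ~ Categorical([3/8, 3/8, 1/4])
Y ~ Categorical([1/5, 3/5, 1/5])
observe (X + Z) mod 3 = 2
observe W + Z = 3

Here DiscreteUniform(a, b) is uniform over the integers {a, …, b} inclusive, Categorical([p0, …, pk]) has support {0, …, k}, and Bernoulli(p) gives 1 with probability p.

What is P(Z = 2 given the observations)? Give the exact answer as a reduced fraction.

Enumerate traces; 72 have nonzero weight after conditioning:
  (U=2, X=0, W=1, Z=2, V=0, Y=0) weight 1/3360
  (U=2, X=0, W=1, Z=2, V=0, Y=1) weight 1/1120
  (U=2, X=0, W=1, Z=2, V=0, Y=2) weight 1/3360
  (U=2, X=0, W=1, Z=2, V=1, Y=0) weight 1/3360
  (U=2, X=0, W=1, Z=2, V=1, Y=1) weight 1/1120
  (U=2, X=0, W=1, Z=2, V=1, Y=2) weight 1/3360
  (U=2, X=0, W=1, Z=2, V=2, Y=0) weight 1/5040
  (U=2, X=0, W=1, Z=2, V=2, Y=1) weight 1/1680
  (U=2, X=2, W=0, Z=3, V=0, Y=0) weight 1/960
  … 63 more
Group by Z:
  weight(Z=2) = 1/63
  weight(Z=3) = 1/18
Total weight = 1/63 + 1/18 = 1/14
P(Z=2 | obs) = 1/63 / 1/14 = 2/9
P(Z=3 | obs) = 1/18 / 1/14 = 7/9

P(Z = 2 | obs) = 2/9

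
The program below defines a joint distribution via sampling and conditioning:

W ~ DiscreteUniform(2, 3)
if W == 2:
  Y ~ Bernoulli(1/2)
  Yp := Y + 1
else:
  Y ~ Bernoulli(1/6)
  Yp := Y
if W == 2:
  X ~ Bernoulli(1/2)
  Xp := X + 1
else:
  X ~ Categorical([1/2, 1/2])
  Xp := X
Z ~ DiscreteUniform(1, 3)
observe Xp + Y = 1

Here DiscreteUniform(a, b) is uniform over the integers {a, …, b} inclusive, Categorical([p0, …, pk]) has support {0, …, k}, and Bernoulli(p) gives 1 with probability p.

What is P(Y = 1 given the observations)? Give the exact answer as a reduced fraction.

P(Y = 1 | obs) = 1/9

Enumerate traces; 9 have nonzero weight after conditioning:
  (W=2, Y=0, X=0, Z=1) weight 1/24
  (W=2, Y=0, X=0, Z=2) weight 1/24
  (W=2, Y=0, X=0, Z=3) weight 1/24
  (W=3, Y=0, X=1, Z=1) weight 5/72
  (W=3, Y=0, X=1, Z=2) weight 5/72
  (W=3, Y=0, X=1, Z=3) weight 5/72
  (W=3, Y=1, X=0, Z=1) weight 1/72
  (W=3, Y=1, X=0, Z=2) weight 1/72
  … 1 more
Group by Y:
  weight(Y=0) = 1/3
  weight(Y=1) = 1/24
Total weight = 1/3 + 1/24 = 3/8
P(Y=0 | obs) = 1/3 / 3/8 = 8/9
P(Y=1 | obs) = 1/24 / 3/8 = 1/9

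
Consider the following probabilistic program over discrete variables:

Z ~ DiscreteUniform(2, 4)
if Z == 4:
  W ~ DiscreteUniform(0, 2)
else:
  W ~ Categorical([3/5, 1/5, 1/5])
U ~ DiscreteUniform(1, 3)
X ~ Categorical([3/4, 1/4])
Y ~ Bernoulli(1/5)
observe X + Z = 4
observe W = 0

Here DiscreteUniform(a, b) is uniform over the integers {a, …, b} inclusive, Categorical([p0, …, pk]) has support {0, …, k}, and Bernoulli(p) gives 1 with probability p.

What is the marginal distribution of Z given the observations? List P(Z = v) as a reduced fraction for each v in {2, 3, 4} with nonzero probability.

Enumerate traces; 12 have nonzero weight after conditioning:
  (Z=3, W=0, U=1, X=1, Y=0) weight 1/75
  (Z=3, W=0, U=1, X=1, Y=1) weight 1/300
  (Z=3, W=0, U=2, X=1, Y=0) weight 1/75
  (Z=3, W=0, U=2, X=1, Y=1) weight 1/300
  (Z=3, W=0, U=3, X=1, Y=0) weight 1/75
  (Z=3, W=0, U=3, X=1, Y=1) weight 1/300
  (Z=4, W=0, U=1, X=0, Y=0) weight 1/45
  (Z=4, W=0, U=1, X=0, Y=1) weight 1/180
  … 4 more
Group by Z:
  weight(Z=3) = 1/20
  weight(Z=4) = 1/12
Total weight = 1/20 + 1/12 = 2/15
P(Z=3 | obs) = 1/20 / 2/15 = 3/8
P(Z=4 | obs) = 1/12 / 2/15 = 5/8

P(Z=3) = 3/8, P(Z=4) = 5/8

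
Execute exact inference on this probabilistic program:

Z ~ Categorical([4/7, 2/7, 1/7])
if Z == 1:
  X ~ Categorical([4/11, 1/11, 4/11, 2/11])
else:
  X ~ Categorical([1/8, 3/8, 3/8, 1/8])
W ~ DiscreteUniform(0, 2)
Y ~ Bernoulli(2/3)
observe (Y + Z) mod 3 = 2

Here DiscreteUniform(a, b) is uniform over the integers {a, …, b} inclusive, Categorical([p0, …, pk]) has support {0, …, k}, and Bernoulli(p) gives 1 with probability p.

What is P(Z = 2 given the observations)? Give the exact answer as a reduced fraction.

Enumerate traces; 24 have nonzero weight after conditioning:
  (Z=1, X=0, W=0, Y=1) weight 16/693
  (Z=1, X=0, W=1, Y=1) weight 16/693
  (Z=1, X=0, W=2, Y=1) weight 16/693
  (Z=1, X=1, W=0, Y=1) weight 4/693
  (Z=1, X=1, W=1, Y=1) weight 4/693
  (Z=1, X=1, W=2, Y=1) weight 4/693
  (Z=1, X=2, W=0, Y=1) weight 16/693
  (Z=1, X=2, W=1, Y=1) weight 16/693
  (Z=2, X=0, W=0, Y=0) weight 1/504
  … 15 more
Group by Z:
  weight(Z=1) = 4/21
  weight(Z=2) = 1/21
Total weight = 4/21 + 1/21 = 5/21
P(Z=1 | obs) = 4/21 / 5/21 = 4/5
P(Z=2 | obs) = 1/21 / 5/21 = 1/5

P(Z = 2 | obs) = 1/5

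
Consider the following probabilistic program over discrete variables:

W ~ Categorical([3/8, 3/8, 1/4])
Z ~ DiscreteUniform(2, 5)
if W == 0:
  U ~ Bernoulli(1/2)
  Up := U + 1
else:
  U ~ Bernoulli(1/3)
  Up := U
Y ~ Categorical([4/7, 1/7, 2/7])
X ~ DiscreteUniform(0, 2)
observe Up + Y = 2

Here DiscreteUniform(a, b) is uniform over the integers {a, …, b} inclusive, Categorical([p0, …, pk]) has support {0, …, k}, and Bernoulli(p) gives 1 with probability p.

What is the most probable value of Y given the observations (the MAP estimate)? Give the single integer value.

argmax_v P(Y = v | obs) = 2

Enumerate traces; 72 have nonzero weight after conditioning:
  (W=0, Z=2, U=0, Y=1, X=0) weight 1/448
  (W=0, Z=2, U=0, Y=1, X=1) weight 1/448
  (W=0, Z=2, U=0, Y=1, X=2) weight 1/448
  (W=0, Z=2, U=1, Y=0, X=0) weight 1/112
  (W=0, Z=2, U=1, Y=0, X=1) weight 1/112
  (W=0, Z=2, U=1, Y=0, X=2) weight 1/112
  (W=0, Z=3, U=0, Y=1, X=0) weight 1/448
  (W=0, Z=3, U=0, Y=1, X=1) weight 1/448
  (W=1, Z=2, U=0, Y=2, X=0) weight 1/168
  … 63 more
Group by Y:
  weight(Y=0) = 3/28
  weight(Y=1) = 19/336
  weight(Y=2) = 5/42
Total weight = 3/28 + 19/336 + 5/42 = 95/336
P(Y=0 | obs) = 3/28 / 95/336 = 36/95
P(Y=1 | obs) = 19/336 / 95/336 = 1/5
P(Y=2 | obs) = 5/42 / 95/336 = 8/19
argmax = 2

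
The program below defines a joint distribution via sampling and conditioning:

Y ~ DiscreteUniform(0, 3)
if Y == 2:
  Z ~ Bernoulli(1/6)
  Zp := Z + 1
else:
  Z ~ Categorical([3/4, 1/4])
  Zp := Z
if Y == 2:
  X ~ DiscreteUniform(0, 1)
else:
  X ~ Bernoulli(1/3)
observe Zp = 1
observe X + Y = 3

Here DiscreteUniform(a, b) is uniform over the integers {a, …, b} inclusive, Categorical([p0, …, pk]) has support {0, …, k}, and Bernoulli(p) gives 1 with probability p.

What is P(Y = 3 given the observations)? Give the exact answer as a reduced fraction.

P(Y = 3 | obs) = 2/7

Enumerate traces; 2 have nonzero weight after conditioning:
  (Y=2, Z=0, X=1) weight 5/48
  (Y=3, Z=1, X=0) weight 1/24
Group by Y:
  weight(Y=2) = 5/48
  weight(Y=3) = 1/24
Total weight = 5/48 + 1/24 = 7/48
P(Y=2 | obs) = 5/48 / 7/48 = 5/7
P(Y=3 | obs) = 1/24 / 7/48 = 2/7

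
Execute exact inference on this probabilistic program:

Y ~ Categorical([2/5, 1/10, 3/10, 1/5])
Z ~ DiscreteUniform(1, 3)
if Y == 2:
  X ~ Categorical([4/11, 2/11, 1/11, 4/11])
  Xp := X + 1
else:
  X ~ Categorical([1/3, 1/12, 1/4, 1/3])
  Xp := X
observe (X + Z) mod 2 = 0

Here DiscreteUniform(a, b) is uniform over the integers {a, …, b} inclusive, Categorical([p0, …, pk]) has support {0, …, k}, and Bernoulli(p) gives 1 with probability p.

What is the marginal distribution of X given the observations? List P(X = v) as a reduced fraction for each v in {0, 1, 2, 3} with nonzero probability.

P(X=0) = 4/17, P(X=1) = 298/1921, P(X=2) = 267/1921, P(X=3) = 8/17

Enumerate traces; 24 have nonzero weight after conditioning:
  (Y=0, Z=1, X=1) weight 1/90
  (Y=0, Z=1, X=3) weight 2/45
  (Y=0, Z=2, X=0) weight 2/45
  (Y=0, Z=2, X=2) weight 1/30
  (Y=0, Z=3, X=1) weight 1/90
  (Y=0, Z=3, X=3) weight 2/45
  (Y=1, Z=1, X=1) weight 1/360
  (Y=1, Z=1, X=3) weight 1/90
  … 16 more
Group by X:
  weight(X=0) = 113/990
  weight(X=1) = 149/1980
  weight(X=2) = 89/1320
  weight(X=3) = 113/495
Total weight = 113/990 + 149/1980 + 89/1320 + 113/495 = 1921/3960
P(X=0 | obs) = 113/990 / 1921/3960 = 4/17
P(X=1 | obs) = 149/1980 / 1921/3960 = 298/1921
P(X=2 | obs) = 89/1320 / 1921/3960 = 267/1921
P(X=3 | obs) = 113/495 / 1921/3960 = 8/17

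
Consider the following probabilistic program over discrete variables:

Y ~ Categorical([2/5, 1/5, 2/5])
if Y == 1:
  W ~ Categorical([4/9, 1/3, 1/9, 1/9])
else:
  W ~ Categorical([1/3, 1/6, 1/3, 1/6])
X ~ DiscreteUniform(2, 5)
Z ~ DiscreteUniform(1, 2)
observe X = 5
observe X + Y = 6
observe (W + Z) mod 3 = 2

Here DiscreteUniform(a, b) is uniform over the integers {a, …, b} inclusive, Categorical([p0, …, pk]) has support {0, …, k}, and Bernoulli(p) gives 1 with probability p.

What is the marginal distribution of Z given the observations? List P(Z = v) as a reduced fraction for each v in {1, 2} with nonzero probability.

P(Z=1) = 3/8, P(Z=2) = 5/8

Enumerate traces; 3 have nonzero weight after conditioning:
  (Y=1, W=0, X=5, Z=2) weight 1/90
  (Y=1, W=1, X=5, Z=1) weight 1/120
  (Y=1, W=3, X=5, Z=2) weight 1/360
Group by Z:
  weight(Z=1) = 1/120
  weight(Z=2) = 1/72
Total weight = 1/120 + 1/72 = 1/45
P(Z=1 | obs) = 1/120 / 1/45 = 3/8
P(Z=2 | obs) = 1/72 / 1/45 = 5/8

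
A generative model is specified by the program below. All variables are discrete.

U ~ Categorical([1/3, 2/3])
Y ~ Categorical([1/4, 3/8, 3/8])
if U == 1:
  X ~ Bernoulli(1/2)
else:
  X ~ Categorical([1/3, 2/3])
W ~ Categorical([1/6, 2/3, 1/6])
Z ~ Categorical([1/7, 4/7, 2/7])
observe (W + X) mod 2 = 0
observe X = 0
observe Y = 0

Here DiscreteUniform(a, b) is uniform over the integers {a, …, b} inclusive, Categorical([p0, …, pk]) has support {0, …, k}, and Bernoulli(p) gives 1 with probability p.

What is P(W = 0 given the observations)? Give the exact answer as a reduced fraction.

P(W = 0 | obs) = 1/2

Enumerate traces; 12 have nonzero weight after conditioning:
  (U=0, Y=0, X=0, W=0, Z=0) weight 1/1512
  (U=0, Y=0, X=0, W=0, Z=1) weight 1/378
  (U=0, Y=0, X=0, W=0, Z=2) weight 1/756
  (U=0, Y=0, X=0, W=2, Z=0) weight 1/1512
  (U=0, Y=0, X=0, W=2, Z=1) weight 1/378
  (U=0, Y=0, X=0, W=2, Z=2) weight 1/756
  (U=1, Y=0, X=0, W=0, Z=0) weight 1/504
  (U=1, Y=0, X=0, W=0, Z=1) weight 1/126
  … 4 more
Group by W:
  weight(W=0) = 1/54
  weight(W=2) = 1/54
Total weight = 1/54 + 1/54 = 1/27
P(W=0 | obs) = 1/54 / 1/27 = 1/2
P(W=2 | obs) = 1/54 / 1/27 = 1/2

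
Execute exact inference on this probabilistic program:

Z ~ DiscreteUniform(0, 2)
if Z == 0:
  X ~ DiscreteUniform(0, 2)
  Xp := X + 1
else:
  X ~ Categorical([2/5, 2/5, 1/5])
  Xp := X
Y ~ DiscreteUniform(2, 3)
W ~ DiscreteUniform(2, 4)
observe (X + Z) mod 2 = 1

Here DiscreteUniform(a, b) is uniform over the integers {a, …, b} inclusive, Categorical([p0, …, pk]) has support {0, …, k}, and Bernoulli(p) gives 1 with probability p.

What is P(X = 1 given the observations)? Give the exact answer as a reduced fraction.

P(X = 1 | obs) = 11/20

Enumerate traces; 24 have nonzero weight after conditioning:
  (Z=0, X=1, Y=2, W=2) weight 1/54
  (Z=0, X=1, Y=2, W=3) weight 1/54
  (Z=0, X=1, Y=2, W=4) weight 1/54
  (Z=0, X=1, Y=3, W=2) weight 1/54
  (Z=0, X=1, Y=3, W=3) weight 1/54
  (Z=0, X=1, Y=3, W=4) weight 1/54
  (Z=1, X=0, Y=2, W=2) weight 1/45
  (Z=1, X=0, Y=2, W=3) weight 1/45
  (Z=1, X=2, Y=2, W=2) weight 1/90
  … 15 more
Group by X:
  weight(X=0) = 2/15
  weight(X=1) = 11/45
  weight(X=2) = 1/15
Total weight = 2/15 + 11/45 + 1/15 = 4/9
P(X=0 | obs) = 2/15 / 4/9 = 3/10
P(X=1 | obs) = 11/45 / 4/9 = 11/20
P(X=2 | obs) = 1/15 / 4/9 = 3/20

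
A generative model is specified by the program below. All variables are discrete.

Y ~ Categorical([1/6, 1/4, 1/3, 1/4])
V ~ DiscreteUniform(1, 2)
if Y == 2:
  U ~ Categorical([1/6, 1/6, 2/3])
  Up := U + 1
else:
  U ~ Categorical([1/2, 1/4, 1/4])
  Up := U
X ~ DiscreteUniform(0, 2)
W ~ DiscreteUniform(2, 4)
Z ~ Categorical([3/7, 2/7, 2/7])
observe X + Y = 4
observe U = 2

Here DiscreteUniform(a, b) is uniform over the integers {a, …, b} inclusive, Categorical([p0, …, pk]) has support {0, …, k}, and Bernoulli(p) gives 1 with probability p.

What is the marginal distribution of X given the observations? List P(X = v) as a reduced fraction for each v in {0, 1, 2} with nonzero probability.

P(X=1) = 9/41, P(X=2) = 32/41

Enumerate traces; 36 have nonzero weight after conditioning:
  (Y=2, V=1, U=2, X=2, W=2, Z=0) weight 1/189
  (Y=2, V=1, U=2, X=2, W=2, Z=1) weight 2/567
  (Y=2, V=1, U=2, X=2, W=2, Z=2) weight 2/567
  (Y=2, V=1, U=2, X=2, W=3, Z=0) weight 1/189
  (Y=2, V=1, U=2, X=2, W=3, Z=1) weight 2/567
  (Y=2, V=1, U=2, X=2, W=3, Z=2) weight 2/567
  (Y=2, V=1, U=2, X=2, W=4, Z=0) weight 1/189
  (Y=2, V=1, U=2, X=2, W=4, Z=1) weight 2/567
  (Y=3, V=1, U=2, X=1, W=2, Z=0) weight 1/672
  … 27 more
Group by X:
  weight(X=1) = 1/48
  weight(X=2) = 2/27
Total weight = 1/48 + 2/27 = 41/432
P(X=1 | obs) = 1/48 / 41/432 = 9/41
P(X=2 | obs) = 2/27 / 41/432 = 32/41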